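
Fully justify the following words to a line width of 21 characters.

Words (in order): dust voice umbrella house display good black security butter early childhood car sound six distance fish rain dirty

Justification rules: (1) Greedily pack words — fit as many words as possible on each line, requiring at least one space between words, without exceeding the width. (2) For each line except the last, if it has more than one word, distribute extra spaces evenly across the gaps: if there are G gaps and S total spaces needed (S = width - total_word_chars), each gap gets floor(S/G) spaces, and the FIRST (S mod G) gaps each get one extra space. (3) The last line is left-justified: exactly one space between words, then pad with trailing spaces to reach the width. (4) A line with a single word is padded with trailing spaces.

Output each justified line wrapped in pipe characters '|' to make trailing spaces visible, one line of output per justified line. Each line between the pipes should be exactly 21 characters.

Answer: |dust  voice  umbrella|
|house   display  good|
|black security butter|
|early  childhood  car|
|sound   six  distance|
|fish rain dirty      |

Derivation:
Line 1: ['dust', 'voice', 'umbrella'] (min_width=19, slack=2)
Line 2: ['house', 'display', 'good'] (min_width=18, slack=3)
Line 3: ['black', 'security', 'butter'] (min_width=21, slack=0)
Line 4: ['early', 'childhood', 'car'] (min_width=19, slack=2)
Line 5: ['sound', 'six', 'distance'] (min_width=18, slack=3)
Line 6: ['fish', 'rain', 'dirty'] (min_width=15, slack=6)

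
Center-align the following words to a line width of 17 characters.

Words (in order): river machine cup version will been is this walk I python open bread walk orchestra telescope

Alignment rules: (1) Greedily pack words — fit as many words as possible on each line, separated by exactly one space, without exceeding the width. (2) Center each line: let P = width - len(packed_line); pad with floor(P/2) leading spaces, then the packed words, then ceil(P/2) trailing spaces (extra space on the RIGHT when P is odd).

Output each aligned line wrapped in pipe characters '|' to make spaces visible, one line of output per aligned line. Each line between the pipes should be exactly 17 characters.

Answer: |river machine cup|
|version will been|
| is this walk I  |
|python open bread|
| walk orchestra  |
|    telescope    |

Derivation:
Line 1: ['river', 'machine', 'cup'] (min_width=17, slack=0)
Line 2: ['version', 'will', 'been'] (min_width=17, slack=0)
Line 3: ['is', 'this', 'walk', 'I'] (min_width=14, slack=3)
Line 4: ['python', 'open', 'bread'] (min_width=17, slack=0)
Line 5: ['walk', 'orchestra'] (min_width=14, slack=3)
Line 6: ['telescope'] (min_width=9, slack=8)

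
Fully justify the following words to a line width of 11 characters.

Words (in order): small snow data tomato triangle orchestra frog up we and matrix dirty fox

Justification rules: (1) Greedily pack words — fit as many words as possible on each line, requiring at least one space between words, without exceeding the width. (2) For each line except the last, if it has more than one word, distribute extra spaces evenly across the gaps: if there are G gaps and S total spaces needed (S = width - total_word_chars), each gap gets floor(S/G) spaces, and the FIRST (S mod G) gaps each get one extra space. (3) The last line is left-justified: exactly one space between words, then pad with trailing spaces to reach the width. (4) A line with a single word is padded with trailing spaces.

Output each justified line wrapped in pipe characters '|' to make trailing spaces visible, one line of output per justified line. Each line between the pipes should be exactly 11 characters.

Line 1: ['small', 'snow'] (min_width=10, slack=1)
Line 2: ['data', 'tomato'] (min_width=11, slack=0)
Line 3: ['triangle'] (min_width=8, slack=3)
Line 4: ['orchestra'] (min_width=9, slack=2)
Line 5: ['frog', 'up', 'we'] (min_width=10, slack=1)
Line 6: ['and', 'matrix'] (min_width=10, slack=1)
Line 7: ['dirty', 'fox'] (min_width=9, slack=2)

Answer: |small  snow|
|data tomato|
|triangle   |
|orchestra  |
|frog  up we|
|and  matrix|
|dirty fox  |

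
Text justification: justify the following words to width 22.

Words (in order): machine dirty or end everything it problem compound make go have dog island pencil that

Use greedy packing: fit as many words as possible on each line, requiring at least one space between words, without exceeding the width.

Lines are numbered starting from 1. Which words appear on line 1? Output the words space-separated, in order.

Line 1: ['machine', 'dirty', 'or', 'end'] (min_width=20, slack=2)
Line 2: ['everything', 'it', 'problem'] (min_width=21, slack=1)
Line 3: ['compound', 'make', 'go', 'have'] (min_width=21, slack=1)
Line 4: ['dog', 'island', 'pencil', 'that'] (min_width=22, slack=0)

Answer: machine dirty or end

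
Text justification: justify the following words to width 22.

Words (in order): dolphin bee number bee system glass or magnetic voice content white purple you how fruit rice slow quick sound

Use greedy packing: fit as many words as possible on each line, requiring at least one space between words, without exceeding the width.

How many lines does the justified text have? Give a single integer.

Line 1: ['dolphin', 'bee', 'number', 'bee'] (min_width=22, slack=0)
Line 2: ['system', 'glass', 'or'] (min_width=15, slack=7)
Line 3: ['magnetic', 'voice', 'content'] (min_width=22, slack=0)
Line 4: ['white', 'purple', 'you', 'how'] (min_width=20, slack=2)
Line 5: ['fruit', 'rice', 'slow', 'quick'] (min_width=21, slack=1)
Line 6: ['sound'] (min_width=5, slack=17)
Total lines: 6

Answer: 6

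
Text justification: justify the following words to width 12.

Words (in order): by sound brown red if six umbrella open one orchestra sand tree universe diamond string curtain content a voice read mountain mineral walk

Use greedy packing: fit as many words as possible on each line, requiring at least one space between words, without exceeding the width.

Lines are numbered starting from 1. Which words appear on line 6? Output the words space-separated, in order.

Line 1: ['by', 'sound'] (min_width=8, slack=4)
Line 2: ['brown', 'red', 'if'] (min_width=12, slack=0)
Line 3: ['six', 'umbrella'] (min_width=12, slack=0)
Line 4: ['open', 'one'] (min_width=8, slack=4)
Line 5: ['orchestra'] (min_width=9, slack=3)
Line 6: ['sand', 'tree'] (min_width=9, slack=3)
Line 7: ['universe'] (min_width=8, slack=4)
Line 8: ['diamond'] (min_width=7, slack=5)
Line 9: ['string'] (min_width=6, slack=6)
Line 10: ['curtain'] (min_width=7, slack=5)
Line 11: ['content', 'a'] (min_width=9, slack=3)
Line 12: ['voice', 'read'] (min_width=10, slack=2)
Line 13: ['mountain'] (min_width=8, slack=4)
Line 14: ['mineral', 'walk'] (min_width=12, slack=0)

Answer: sand tree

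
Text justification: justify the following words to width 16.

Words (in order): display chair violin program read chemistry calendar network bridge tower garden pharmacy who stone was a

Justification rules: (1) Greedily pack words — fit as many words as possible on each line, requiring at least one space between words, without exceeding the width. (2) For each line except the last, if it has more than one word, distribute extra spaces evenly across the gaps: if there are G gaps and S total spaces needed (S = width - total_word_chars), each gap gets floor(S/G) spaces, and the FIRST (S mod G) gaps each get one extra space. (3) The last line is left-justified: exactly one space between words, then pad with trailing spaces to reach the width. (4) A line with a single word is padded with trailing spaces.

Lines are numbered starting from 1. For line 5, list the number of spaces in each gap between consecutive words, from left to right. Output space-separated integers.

Line 1: ['display', 'chair'] (min_width=13, slack=3)
Line 2: ['violin', 'program'] (min_width=14, slack=2)
Line 3: ['read', 'chemistry'] (min_width=14, slack=2)
Line 4: ['calendar', 'network'] (min_width=16, slack=0)
Line 5: ['bridge', 'tower'] (min_width=12, slack=4)
Line 6: ['garden', 'pharmacy'] (min_width=15, slack=1)
Line 7: ['who', 'stone', 'was', 'a'] (min_width=15, slack=1)

Answer: 5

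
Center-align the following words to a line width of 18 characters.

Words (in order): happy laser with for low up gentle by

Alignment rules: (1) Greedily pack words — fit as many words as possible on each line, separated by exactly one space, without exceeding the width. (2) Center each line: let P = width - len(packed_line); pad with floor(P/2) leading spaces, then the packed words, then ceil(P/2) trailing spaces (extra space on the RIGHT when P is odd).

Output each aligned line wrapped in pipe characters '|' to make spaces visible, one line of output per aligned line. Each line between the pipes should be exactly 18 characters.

Line 1: ['happy', 'laser', 'with'] (min_width=16, slack=2)
Line 2: ['for', 'low', 'up', 'gentle'] (min_width=17, slack=1)
Line 3: ['by'] (min_width=2, slack=16)

Answer: | happy laser with |
|for low up gentle |
|        by        |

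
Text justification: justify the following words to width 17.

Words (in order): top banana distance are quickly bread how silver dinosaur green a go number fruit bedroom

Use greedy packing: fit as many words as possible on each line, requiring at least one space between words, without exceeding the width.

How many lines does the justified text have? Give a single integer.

Line 1: ['top', 'banana'] (min_width=10, slack=7)
Line 2: ['distance', 'are'] (min_width=12, slack=5)
Line 3: ['quickly', 'bread', 'how'] (min_width=17, slack=0)
Line 4: ['silver', 'dinosaur'] (min_width=15, slack=2)
Line 5: ['green', 'a', 'go', 'number'] (min_width=17, slack=0)
Line 6: ['fruit', 'bedroom'] (min_width=13, slack=4)
Total lines: 6

Answer: 6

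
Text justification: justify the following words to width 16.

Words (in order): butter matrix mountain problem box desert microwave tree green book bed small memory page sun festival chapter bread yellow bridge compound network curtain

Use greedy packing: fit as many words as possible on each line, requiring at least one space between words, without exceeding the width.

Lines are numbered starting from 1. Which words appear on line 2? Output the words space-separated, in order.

Line 1: ['butter', 'matrix'] (min_width=13, slack=3)
Line 2: ['mountain', 'problem'] (min_width=16, slack=0)
Line 3: ['box', 'desert'] (min_width=10, slack=6)
Line 4: ['microwave', 'tree'] (min_width=14, slack=2)
Line 5: ['green', 'book', 'bed'] (min_width=14, slack=2)
Line 6: ['small', 'memory'] (min_width=12, slack=4)
Line 7: ['page', 'sun'] (min_width=8, slack=8)
Line 8: ['festival', 'chapter'] (min_width=16, slack=0)
Line 9: ['bread', 'yellow'] (min_width=12, slack=4)
Line 10: ['bridge', 'compound'] (min_width=15, slack=1)
Line 11: ['network', 'curtain'] (min_width=15, slack=1)

Answer: mountain problem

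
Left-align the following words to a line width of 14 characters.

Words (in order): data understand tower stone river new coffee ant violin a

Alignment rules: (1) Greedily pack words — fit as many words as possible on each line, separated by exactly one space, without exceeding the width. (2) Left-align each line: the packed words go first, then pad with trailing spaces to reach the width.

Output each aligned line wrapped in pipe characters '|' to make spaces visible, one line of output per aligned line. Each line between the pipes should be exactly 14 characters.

Answer: |data          |
|understand    |
|tower stone   |
|river new     |
|coffee ant    |
|violin a      |

Derivation:
Line 1: ['data'] (min_width=4, slack=10)
Line 2: ['understand'] (min_width=10, slack=4)
Line 3: ['tower', 'stone'] (min_width=11, slack=3)
Line 4: ['river', 'new'] (min_width=9, slack=5)
Line 5: ['coffee', 'ant'] (min_width=10, slack=4)
Line 6: ['violin', 'a'] (min_width=8, slack=6)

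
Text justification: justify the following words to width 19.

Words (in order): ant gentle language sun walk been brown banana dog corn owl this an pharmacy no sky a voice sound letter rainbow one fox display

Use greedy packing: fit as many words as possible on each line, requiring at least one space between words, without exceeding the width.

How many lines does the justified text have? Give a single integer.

Line 1: ['ant', 'gentle', 'language'] (min_width=19, slack=0)
Line 2: ['sun', 'walk', 'been', 'brown'] (min_width=19, slack=0)
Line 3: ['banana', 'dog', 'corn', 'owl'] (min_width=19, slack=0)
Line 4: ['this', 'an', 'pharmacy', 'no'] (min_width=19, slack=0)
Line 5: ['sky', 'a', 'voice', 'sound'] (min_width=17, slack=2)
Line 6: ['letter', 'rainbow', 'one'] (min_width=18, slack=1)
Line 7: ['fox', 'display'] (min_width=11, slack=8)
Total lines: 7

Answer: 7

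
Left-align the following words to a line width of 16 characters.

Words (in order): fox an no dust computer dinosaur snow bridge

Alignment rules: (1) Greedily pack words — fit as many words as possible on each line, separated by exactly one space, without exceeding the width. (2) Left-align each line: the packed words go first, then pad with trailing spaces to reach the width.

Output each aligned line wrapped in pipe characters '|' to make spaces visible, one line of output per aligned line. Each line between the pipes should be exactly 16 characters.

Answer: |fox an no dust  |
|computer        |
|dinosaur snow   |
|bridge          |

Derivation:
Line 1: ['fox', 'an', 'no', 'dust'] (min_width=14, slack=2)
Line 2: ['computer'] (min_width=8, slack=8)
Line 3: ['dinosaur', 'snow'] (min_width=13, slack=3)
Line 4: ['bridge'] (min_width=6, slack=10)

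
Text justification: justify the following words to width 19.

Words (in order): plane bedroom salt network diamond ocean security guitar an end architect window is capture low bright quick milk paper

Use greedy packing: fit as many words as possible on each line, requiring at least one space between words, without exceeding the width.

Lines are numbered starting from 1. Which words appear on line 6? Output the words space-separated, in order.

Line 1: ['plane', 'bedroom', 'salt'] (min_width=18, slack=1)
Line 2: ['network', 'diamond'] (min_width=15, slack=4)
Line 3: ['ocean', 'security'] (min_width=14, slack=5)
Line 4: ['guitar', 'an', 'end'] (min_width=13, slack=6)
Line 5: ['architect', 'window', 'is'] (min_width=19, slack=0)
Line 6: ['capture', 'low', 'bright'] (min_width=18, slack=1)
Line 7: ['quick', 'milk', 'paper'] (min_width=16, slack=3)

Answer: capture low bright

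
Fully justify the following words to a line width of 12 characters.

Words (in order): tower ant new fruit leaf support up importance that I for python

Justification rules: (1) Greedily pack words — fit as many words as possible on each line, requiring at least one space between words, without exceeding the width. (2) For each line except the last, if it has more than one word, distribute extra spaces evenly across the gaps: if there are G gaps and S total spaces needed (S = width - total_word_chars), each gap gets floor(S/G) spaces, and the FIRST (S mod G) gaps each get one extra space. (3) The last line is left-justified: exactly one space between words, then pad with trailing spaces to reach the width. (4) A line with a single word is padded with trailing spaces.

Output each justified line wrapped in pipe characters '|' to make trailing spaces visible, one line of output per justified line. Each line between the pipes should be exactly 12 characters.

Answer: |tower    ant|
|new    fruit|
|leaf support|
|up          |
|importance  |
|that  I  for|
|python      |

Derivation:
Line 1: ['tower', 'ant'] (min_width=9, slack=3)
Line 2: ['new', 'fruit'] (min_width=9, slack=3)
Line 3: ['leaf', 'support'] (min_width=12, slack=0)
Line 4: ['up'] (min_width=2, slack=10)
Line 5: ['importance'] (min_width=10, slack=2)
Line 6: ['that', 'I', 'for'] (min_width=10, slack=2)
Line 7: ['python'] (min_width=6, slack=6)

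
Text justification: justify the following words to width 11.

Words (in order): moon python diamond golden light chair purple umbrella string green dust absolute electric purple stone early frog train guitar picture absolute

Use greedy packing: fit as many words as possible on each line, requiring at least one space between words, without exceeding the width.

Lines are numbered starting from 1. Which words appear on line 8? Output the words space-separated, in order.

Line 1: ['moon', 'python'] (min_width=11, slack=0)
Line 2: ['diamond'] (min_width=7, slack=4)
Line 3: ['golden'] (min_width=6, slack=5)
Line 4: ['light', 'chair'] (min_width=11, slack=0)
Line 5: ['purple'] (min_width=6, slack=5)
Line 6: ['umbrella'] (min_width=8, slack=3)
Line 7: ['string'] (min_width=6, slack=5)
Line 8: ['green', 'dust'] (min_width=10, slack=1)
Line 9: ['absolute'] (min_width=8, slack=3)
Line 10: ['electric'] (min_width=8, slack=3)
Line 11: ['purple'] (min_width=6, slack=5)
Line 12: ['stone', 'early'] (min_width=11, slack=0)
Line 13: ['frog', 'train'] (min_width=10, slack=1)
Line 14: ['guitar'] (min_width=6, slack=5)
Line 15: ['picture'] (min_width=7, slack=4)
Line 16: ['absolute'] (min_width=8, slack=3)

Answer: green dust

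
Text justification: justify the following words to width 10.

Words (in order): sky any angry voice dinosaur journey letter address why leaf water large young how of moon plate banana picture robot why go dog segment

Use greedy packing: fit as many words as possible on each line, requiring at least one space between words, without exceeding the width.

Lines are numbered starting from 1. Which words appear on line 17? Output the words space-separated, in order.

Answer: go dog

Derivation:
Line 1: ['sky', 'any'] (min_width=7, slack=3)
Line 2: ['angry'] (min_width=5, slack=5)
Line 3: ['voice'] (min_width=5, slack=5)
Line 4: ['dinosaur'] (min_width=8, slack=2)
Line 5: ['journey'] (min_width=7, slack=3)
Line 6: ['letter'] (min_width=6, slack=4)
Line 7: ['address'] (min_width=7, slack=3)
Line 8: ['why', 'leaf'] (min_width=8, slack=2)
Line 9: ['water'] (min_width=5, slack=5)
Line 10: ['large'] (min_width=5, slack=5)
Line 11: ['young', 'how'] (min_width=9, slack=1)
Line 12: ['of', 'moon'] (min_width=7, slack=3)
Line 13: ['plate'] (min_width=5, slack=5)
Line 14: ['banana'] (min_width=6, slack=4)
Line 15: ['picture'] (min_width=7, slack=3)
Line 16: ['robot', 'why'] (min_width=9, slack=1)
Line 17: ['go', 'dog'] (min_width=6, slack=4)
Line 18: ['segment'] (min_width=7, slack=3)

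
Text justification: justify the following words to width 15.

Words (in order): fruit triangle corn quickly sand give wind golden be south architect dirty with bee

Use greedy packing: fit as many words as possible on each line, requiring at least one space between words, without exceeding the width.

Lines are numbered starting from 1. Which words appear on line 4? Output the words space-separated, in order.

Answer: golden be south

Derivation:
Line 1: ['fruit', 'triangle'] (min_width=14, slack=1)
Line 2: ['corn', 'quickly'] (min_width=12, slack=3)
Line 3: ['sand', 'give', 'wind'] (min_width=14, slack=1)
Line 4: ['golden', 'be', 'south'] (min_width=15, slack=0)
Line 5: ['architect', 'dirty'] (min_width=15, slack=0)
Line 6: ['with', 'bee'] (min_width=8, slack=7)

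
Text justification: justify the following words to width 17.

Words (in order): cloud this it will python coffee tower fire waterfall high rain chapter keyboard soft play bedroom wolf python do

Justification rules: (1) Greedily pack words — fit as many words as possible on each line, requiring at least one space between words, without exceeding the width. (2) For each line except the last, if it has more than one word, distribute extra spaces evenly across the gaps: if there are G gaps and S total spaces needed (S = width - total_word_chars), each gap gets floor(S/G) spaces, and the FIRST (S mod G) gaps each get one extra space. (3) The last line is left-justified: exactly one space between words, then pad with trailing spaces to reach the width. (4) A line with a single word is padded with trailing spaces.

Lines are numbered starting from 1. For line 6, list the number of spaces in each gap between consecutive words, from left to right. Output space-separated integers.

Line 1: ['cloud', 'this', 'it'] (min_width=13, slack=4)
Line 2: ['will', 'python'] (min_width=11, slack=6)
Line 3: ['coffee', 'tower', 'fire'] (min_width=17, slack=0)
Line 4: ['waterfall', 'high'] (min_width=14, slack=3)
Line 5: ['rain', 'chapter'] (min_width=12, slack=5)
Line 6: ['keyboard', 'soft'] (min_width=13, slack=4)
Line 7: ['play', 'bedroom', 'wolf'] (min_width=17, slack=0)
Line 8: ['python', 'do'] (min_width=9, slack=8)

Answer: 5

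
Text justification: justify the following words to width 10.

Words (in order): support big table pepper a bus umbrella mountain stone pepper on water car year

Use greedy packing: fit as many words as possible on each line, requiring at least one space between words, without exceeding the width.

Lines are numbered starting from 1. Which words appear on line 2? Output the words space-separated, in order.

Line 1: ['support'] (min_width=7, slack=3)
Line 2: ['big', 'table'] (min_width=9, slack=1)
Line 3: ['pepper', 'a'] (min_width=8, slack=2)
Line 4: ['bus'] (min_width=3, slack=7)
Line 5: ['umbrella'] (min_width=8, slack=2)
Line 6: ['mountain'] (min_width=8, slack=2)
Line 7: ['stone'] (min_width=5, slack=5)
Line 8: ['pepper', 'on'] (min_width=9, slack=1)
Line 9: ['water', 'car'] (min_width=9, slack=1)
Line 10: ['year'] (min_width=4, slack=6)

Answer: big table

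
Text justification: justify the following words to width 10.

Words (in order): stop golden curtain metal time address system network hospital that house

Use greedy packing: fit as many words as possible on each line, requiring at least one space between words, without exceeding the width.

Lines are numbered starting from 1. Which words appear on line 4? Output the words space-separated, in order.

Answer: metal time

Derivation:
Line 1: ['stop'] (min_width=4, slack=6)
Line 2: ['golden'] (min_width=6, slack=4)
Line 3: ['curtain'] (min_width=7, slack=3)
Line 4: ['metal', 'time'] (min_width=10, slack=0)
Line 5: ['address'] (min_width=7, slack=3)
Line 6: ['system'] (min_width=6, slack=4)
Line 7: ['network'] (min_width=7, slack=3)
Line 8: ['hospital'] (min_width=8, slack=2)
Line 9: ['that', 'house'] (min_width=10, slack=0)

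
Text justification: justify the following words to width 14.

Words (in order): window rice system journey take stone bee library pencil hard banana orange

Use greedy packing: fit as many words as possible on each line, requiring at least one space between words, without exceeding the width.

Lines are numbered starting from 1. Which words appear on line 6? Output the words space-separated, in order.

Answer: orange

Derivation:
Line 1: ['window', 'rice'] (min_width=11, slack=3)
Line 2: ['system', 'journey'] (min_width=14, slack=0)
Line 3: ['take', 'stone', 'bee'] (min_width=14, slack=0)
Line 4: ['library', 'pencil'] (min_width=14, slack=0)
Line 5: ['hard', 'banana'] (min_width=11, slack=3)
Line 6: ['orange'] (min_width=6, slack=8)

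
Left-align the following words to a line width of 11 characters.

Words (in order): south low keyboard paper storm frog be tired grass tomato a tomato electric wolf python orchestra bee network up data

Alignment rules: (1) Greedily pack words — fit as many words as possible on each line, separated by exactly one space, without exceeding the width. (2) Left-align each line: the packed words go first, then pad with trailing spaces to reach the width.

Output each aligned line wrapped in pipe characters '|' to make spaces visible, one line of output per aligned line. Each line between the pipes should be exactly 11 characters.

Line 1: ['south', 'low'] (min_width=9, slack=2)
Line 2: ['keyboard'] (min_width=8, slack=3)
Line 3: ['paper', 'storm'] (min_width=11, slack=0)
Line 4: ['frog', 'be'] (min_width=7, slack=4)
Line 5: ['tired', 'grass'] (min_width=11, slack=0)
Line 6: ['tomato', 'a'] (min_width=8, slack=3)
Line 7: ['tomato'] (min_width=6, slack=5)
Line 8: ['electric'] (min_width=8, slack=3)
Line 9: ['wolf', 'python'] (min_width=11, slack=0)
Line 10: ['orchestra'] (min_width=9, slack=2)
Line 11: ['bee', 'network'] (min_width=11, slack=0)
Line 12: ['up', 'data'] (min_width=7, slack=4)

Answer: |south low  |
|keyboard   |
|paper storm|
|frog be    |
|tired grass|
|tomato a   |
|tomato     |
|electric   |
|wolf python|
|orchestra  |
|bee network|
|up data    |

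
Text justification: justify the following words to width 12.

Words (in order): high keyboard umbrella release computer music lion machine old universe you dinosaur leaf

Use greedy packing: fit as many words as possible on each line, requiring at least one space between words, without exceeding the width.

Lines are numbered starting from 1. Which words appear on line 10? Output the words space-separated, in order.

Line 1: ['high'] (min_width=4, slack=8)
Line 2: ['keyboard'] (min_width=8, slack=4)
Line 3: ['umbrella'] (min_width=8, slack=4)
Line 4: ['release'] (min_width=7, slack=5)
Line 5: ['computer'] (min_width=8, slack=4)
Line 6: ['music', 'lion'] (min_width=10, slack=2)
Line 7: ['machine', 'old'] (min_width=11, slack=1)
Line 8: ['universe', 'you'] (min_width=12, slack=0)
Line 9: ['dinosaur'] (min_width=8, slack=4)
Line 10: ['leaf'] (min_width=4, slack=8)

Answer: leaf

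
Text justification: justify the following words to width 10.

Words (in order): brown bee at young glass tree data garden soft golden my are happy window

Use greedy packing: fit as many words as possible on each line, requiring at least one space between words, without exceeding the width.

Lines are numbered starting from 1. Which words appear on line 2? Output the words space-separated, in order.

Line 1: ['brown', 'bee'] (min_width=9, slack=1)
Line 2: ['at', 'young'] (min_width=8, slack=2)
Line 3: ['glass', 'tree'] (min_width=10, slack=0)
Line 4: ['data'] (min_width=4, slack=6)
Line 5: ['garden'] (min_width=6, slack=4)
Line 6: ['soft'] (min_width=4, slack=6)
Line 7: ['golden', 'my'] (min_width=9, slack=1)
Line 8: ['are', 'happy'] (min_width=9, slack=1)
Line 9: ['window'] (min_width=6, slack=4)

Answer: at young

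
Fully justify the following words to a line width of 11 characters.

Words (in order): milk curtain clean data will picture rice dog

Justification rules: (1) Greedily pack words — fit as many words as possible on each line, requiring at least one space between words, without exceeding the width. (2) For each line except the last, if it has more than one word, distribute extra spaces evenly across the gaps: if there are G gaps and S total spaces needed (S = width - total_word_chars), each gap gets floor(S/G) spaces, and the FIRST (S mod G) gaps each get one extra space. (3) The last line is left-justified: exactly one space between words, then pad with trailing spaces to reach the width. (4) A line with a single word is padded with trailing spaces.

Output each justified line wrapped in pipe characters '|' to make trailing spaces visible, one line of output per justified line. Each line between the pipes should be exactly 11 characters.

Line 1: ['milk'] (min_width=4, slack=7)
Line 2: ['curtain'] (min_width=7, slack=4)
Line 3: ['clean', 'data'] (min_width=10, slack=1)
Line 4: ['will'] (min_width=4, slack=7)
Line 5: ['picture'] (min_width=7, slack=4)
Line 6: ['rice', 'dog'] (min_width=8, slack=3)

Answer: |milk       |
|curtain    |
|clean  data|
|will       |
|picture    |
|rice dog   |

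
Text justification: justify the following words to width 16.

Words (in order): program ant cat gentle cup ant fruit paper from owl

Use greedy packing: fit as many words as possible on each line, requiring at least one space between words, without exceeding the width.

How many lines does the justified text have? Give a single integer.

Answer: 4

Derivation:
Line 1: ['program', 'ant', 'cat'] (min_width=15, slack=1)
Line 2: ['gentle', 'cup', 'ant'] (min_width=14, slack=2)
Line 3: ['fruit', 'paper', 'from'] (min_width=16, slack=0)
Line 4: ['owl'] (min_width=3, slack=13)
Total lines: 4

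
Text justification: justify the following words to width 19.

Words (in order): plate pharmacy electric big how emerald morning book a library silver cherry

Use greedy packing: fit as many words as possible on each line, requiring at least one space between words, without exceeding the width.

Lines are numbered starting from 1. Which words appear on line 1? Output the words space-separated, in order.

Answer: plate pharmacy

Derivation:
Line 1: ['plate', 'pharmacy'] (min_width=14, slack=5)
Line 2: ['electric', 'big', 'how'] (min_width=16, slack=3)
Line 3: ['emerald', 'morning'] (min_width=15, slack=4)
Line 4: ['book', 'a', 'library'] (min_width=14, slack=5)
Line 5: ['silver', 'cherry'] (min_width=13, slack=6)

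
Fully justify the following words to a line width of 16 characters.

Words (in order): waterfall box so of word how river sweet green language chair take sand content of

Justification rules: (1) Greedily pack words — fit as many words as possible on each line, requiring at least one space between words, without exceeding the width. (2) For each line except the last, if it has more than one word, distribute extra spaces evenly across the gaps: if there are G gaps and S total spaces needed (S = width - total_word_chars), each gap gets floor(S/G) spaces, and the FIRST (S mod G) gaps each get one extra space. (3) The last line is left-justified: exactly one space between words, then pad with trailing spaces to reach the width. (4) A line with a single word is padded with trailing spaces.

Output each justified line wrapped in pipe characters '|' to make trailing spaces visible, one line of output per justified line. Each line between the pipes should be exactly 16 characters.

Line 1: ['waterfall', 'box', 'so'] (min_width=16, slack=0)
Line 2: ['of', 'word', 'how'] (min_width=11, slack=5)
Line 3: ['river', 'sweet'] (min_width=11, slack=5)
Line 4: ['green', 'language'] (min_width=14, slack=2)
Line 5: ['chair', 'take', 'sand'] (min_width=15, slack=1)
Line 6: ['content', 'of'] (min_width=10, slack=6)

Answer: |waterfall box so|
|of    word   how|
|river      sweet|
|green   language|
|chair  take sand|
|content of      |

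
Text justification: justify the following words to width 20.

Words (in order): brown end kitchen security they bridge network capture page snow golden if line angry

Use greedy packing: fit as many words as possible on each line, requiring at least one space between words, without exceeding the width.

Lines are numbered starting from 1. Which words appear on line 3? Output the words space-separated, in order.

Line 1: ['brown', 'end', 'kitchen'] (min_width=17, slack=3)
Line 2: ['security', 'they', 'bridge'] (min_width=20, slack=0)
Line 3: ['network', 'capture', 'page'] (min_width=20, slack=0)
Line 4: ['snow', 'golden', 'if', 'line'] (min_width=19, slack=1)
Line 5: ['angry'] (min_width=5, slack=15)

Answer: network capture page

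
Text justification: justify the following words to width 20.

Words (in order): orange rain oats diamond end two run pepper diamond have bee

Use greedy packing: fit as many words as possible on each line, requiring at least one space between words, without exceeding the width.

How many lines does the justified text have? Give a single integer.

Line 1: ['orange', 'rain', 'oats'] (min_width=16, slack=4)
Line 2: ['diamond', 'end', 'two', 'run'] (min_width=19, slack=1)
Line 3: ['pepper', 'diamond', 'have'] (min_width=19, slack=1)
Line 4: ['bee'] (min_width=3, slack=17)
Total lines: 4

Answer: 4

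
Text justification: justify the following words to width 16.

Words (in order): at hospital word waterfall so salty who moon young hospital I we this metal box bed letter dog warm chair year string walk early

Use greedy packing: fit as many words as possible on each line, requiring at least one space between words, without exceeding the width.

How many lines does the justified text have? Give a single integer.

Answer: 9

Derivation:
Line 1: ['at', 'hospital', 'word'] (min_width=16, slack=0)
Line 2: ['waterfall', 'so'] (min_width=12, slack=4)
Line 3: ['salty', 'who', 'moon'] (min_width=14, slack=2)
Line 4: ['young', 'hospital', 'I'] (min_width=16, slack=0)
Line 5: ['we', 'this', 'metal'] (min_width=13, slack=3)
Line 6: ['box', 'bed', 'letter'] (min_width=14, slack=2)
Line 7: ['dog', 'warm', 'chair'] (min_width=14, slack=2)
Line 8: ['year', 'string', 'walk'] (min_width=16, slack=0)
Line 9: ['early'] (min_width=5, slack=11)
Total lines: 9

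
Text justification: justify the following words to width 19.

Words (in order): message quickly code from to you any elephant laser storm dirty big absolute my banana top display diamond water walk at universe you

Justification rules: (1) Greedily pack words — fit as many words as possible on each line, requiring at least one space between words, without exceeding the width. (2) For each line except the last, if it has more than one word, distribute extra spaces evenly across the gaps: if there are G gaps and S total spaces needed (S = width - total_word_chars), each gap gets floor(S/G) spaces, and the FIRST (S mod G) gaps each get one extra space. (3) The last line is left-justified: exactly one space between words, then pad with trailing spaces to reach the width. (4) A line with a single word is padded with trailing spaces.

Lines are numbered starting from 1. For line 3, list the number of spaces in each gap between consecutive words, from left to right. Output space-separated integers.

Answer: 2 1

Derivation:
Line 1: ['message', 'quickly'] (min_width=15, slack=4)
Line 2: ['code', 'from', 'to', 'you'] (min_width=16, slack=3)
Line 3: ['any', 'elephant', 'laser'] (min_width=18, slack=1)
Line 4: ['storm', 'dirty', 'big'] (min_width=15, slack=4)
Line 5: ['absolute', 'my', 'banana'] (min_width=18, slack=1)
Line 6: ['top', 'display', 'diamond'] (min_width=19, slack=0)
Line 7: ['water', 'walk', 'at'] (min_width=13, slack=6)
Line 8: ['universe', 'you'] (min_width=12, slack=7)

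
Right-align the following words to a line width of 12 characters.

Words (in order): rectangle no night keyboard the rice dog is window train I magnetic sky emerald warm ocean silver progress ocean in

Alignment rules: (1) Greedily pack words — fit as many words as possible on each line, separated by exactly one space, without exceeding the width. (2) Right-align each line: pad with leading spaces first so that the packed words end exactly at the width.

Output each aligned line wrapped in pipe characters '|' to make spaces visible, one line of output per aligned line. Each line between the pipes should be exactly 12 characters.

Line 1: ['rectangle', 'no'] (min_width=12, slack=0)
Line 2: ['night'] (min_width=5, slack=7)
Line 3: ['keyboard', 'the'] (min_width=12, slack=0)
Line 4: ['rice', 'dog', 'is'] (min_width=11, slack=1)
Line 5: ['window', 'train'] (min_width=12, slack=0)
Line 6: ['I', 'magnetic'] (min_width=10, slack=2)
Line 7: ['sky', 'emerald'] (min_width=11, slack=1)
Line 8: ['warm', 'ocean'] (min_width=10, slack=2)
Line 9: ['silver'] (min_width=6, slack=6)
Line 10: ['progress'] (min_width=8, slack=4)
Line 11: ['ocean', 'in'] (min_width=8, slack=4)

Answer: |rectangle no|
|       night|
|keyboard the|
| rice dog is|
|window train|
|  I magnetic|
| sky emerald|
|  warm ocean|
|      silver|
|    progress|
|    ocean in|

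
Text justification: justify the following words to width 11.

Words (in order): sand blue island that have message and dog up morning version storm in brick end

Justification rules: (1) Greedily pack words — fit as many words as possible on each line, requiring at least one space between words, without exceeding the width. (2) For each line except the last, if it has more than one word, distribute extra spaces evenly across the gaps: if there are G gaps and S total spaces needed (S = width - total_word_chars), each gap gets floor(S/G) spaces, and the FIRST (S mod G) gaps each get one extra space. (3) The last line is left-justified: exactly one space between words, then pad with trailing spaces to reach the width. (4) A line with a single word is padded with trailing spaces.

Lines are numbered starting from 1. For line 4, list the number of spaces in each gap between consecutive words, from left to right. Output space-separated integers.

Answer: 1

Derivation:
Line 1: ['sand', 'blue'] (min_width=9, slack=2)
Line 2: ['island', 'that'] (min_width=11, slack=0)
Line 3: ['have'] (min_width=4, slack=7)
Line 4: ['message', 'and'] (min_width=11, slack=0)
Line 5: ['dog', 'up'] (min_width=6, slack=5)
Line 6: ['morning'] (min_width=7, slack=4)
Line 7: ['version'] (min_width=7, slack=4)
Line 8: ['storm', 'in'] (min_width=8, slack=3)
Line 9: ['brick', 'end'] (min_width=9, slack=2)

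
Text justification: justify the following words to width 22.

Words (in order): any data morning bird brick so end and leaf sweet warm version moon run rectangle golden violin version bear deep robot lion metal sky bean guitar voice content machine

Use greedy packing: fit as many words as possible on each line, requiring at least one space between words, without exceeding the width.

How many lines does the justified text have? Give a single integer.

Answer: 8

Derivation:
Line 1: ['any', 'data', 'morning', 'bird'] (min_width=21, slack=1)
Line 2: ['brick', 'so', 'end', 'and', 'leaf'] (min_width=21, slack=1)
Line 3: ['sweet', 'warm', 'version'] (min_width=18, slack=4)
Line 4: ['moon', 'run', 'rectangle'] (min_width=18, slack=4)
Line 5: ['golden', 'violin', 'version'] (min_width=21, slack=1)
Line 6: ['bear', 'deep', 'robot', 'lion'] (min_width=20, slack=2)
Line 7: ['metal', 'sky', 'bean', 'guitar'] (min_width=21, slack=1)
Line 8: ['voice', 'content', 'machine'] (min_width=21, slack=1)
Total lines: 8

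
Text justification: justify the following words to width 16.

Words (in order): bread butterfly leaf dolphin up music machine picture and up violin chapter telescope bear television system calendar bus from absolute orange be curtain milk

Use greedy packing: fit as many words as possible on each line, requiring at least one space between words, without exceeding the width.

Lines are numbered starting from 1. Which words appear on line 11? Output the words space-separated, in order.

Line 1: ['bread', 'butterfly'] (min_width=15, slack=1)
Line 2: ['leaf', 'dolphin', 'up'] (min_width=15, slack=1)
Line 3: ['music', 'machine'] (min_width=13, slack=3)
Line 4: ['picture', 'and', 'up'] (min_width=14, slack=2)
Line 5: ['violin', 'chapter'] (min_width=14, slack=2)
Line 6: ['telescope', 'bear'] (min_width=14, slack=2)
Line 7: ['television'] (min_width=10, slack=6)
Line 8: ['system', 'calendar'] (min_width=15, slack=1)
Line 9: ['bus', 'from'] (min_width=8, slack=8)
Line 10: ['absolute', 'orange'] (min_width=15, slack=1)
Line 11: ['be', 'curtain', 'milk'] (min_width=15, slack=1)

Answer: be curtain milk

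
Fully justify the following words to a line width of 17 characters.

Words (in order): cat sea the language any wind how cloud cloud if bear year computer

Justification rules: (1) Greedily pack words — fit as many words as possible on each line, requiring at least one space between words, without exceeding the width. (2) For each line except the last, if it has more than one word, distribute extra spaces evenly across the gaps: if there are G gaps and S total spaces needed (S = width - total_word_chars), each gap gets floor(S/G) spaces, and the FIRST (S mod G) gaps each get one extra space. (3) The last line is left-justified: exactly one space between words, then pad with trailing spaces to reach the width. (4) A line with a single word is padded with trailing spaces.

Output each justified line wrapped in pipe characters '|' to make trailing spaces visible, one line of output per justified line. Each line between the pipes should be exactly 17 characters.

Answer: |cat    sea    the|
|language any wind|
|how  cloud  cloud|
|if    bear   year|
|computer         |

Derivation:
Line 1: ['cat', 'sea', 'the'] (min_width=11, slack=6)
Line 2: ['language', 'any', 'wind'] (min_width=17, slack=0)
Line 3: ['how', 'cloud', 'cloud'] (min_width=15, slack=2)
Line 4: ['if', 'bear', 'year'] (min_width=12, slack=5)
Line 5: ['computer'] (min_width=8, slack=9)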